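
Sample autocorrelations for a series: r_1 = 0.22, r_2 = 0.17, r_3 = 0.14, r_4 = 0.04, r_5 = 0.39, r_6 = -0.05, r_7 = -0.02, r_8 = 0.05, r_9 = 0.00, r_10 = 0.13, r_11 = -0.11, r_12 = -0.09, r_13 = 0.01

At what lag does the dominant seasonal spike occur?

5

The largest autocorrelation is r_5 = 0.39; the remaining lags stay at or below 0.22. The elevated value at lag 1 (0.22), dropping to 0.17 at lag 2, reflects decaying short-term dependence rather than seasonality.
The dominant spike at lag 5 indicates a seasonal period of 5.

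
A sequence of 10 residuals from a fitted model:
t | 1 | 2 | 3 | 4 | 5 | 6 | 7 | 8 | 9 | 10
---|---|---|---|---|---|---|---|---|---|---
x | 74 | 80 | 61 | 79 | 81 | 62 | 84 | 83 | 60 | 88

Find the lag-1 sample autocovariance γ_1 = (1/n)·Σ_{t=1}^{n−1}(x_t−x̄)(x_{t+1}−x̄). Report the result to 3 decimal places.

-54.304

Mean x̄ = (74 + 80 + 61 + 79 + 81 + 62 + 84 + 83 + 60 + 88)/10 = 75.2000
Σ_{t=1}^{9}(x_t−x̄)(x_{t+1}−x̄) = -543.0400
γ_1 = -543.0400 / 10 = -54.304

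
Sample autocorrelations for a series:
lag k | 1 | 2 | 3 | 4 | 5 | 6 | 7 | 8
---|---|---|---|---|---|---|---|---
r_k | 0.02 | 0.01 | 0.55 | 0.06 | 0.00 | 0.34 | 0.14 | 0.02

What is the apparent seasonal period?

3

The largest autocorrelation is r_3 = 0.55, with a weaker echo at lag 6 (0.34); the remaining lags stay at or below 0.14.
The dominant spike at lag 3 indicates a seasonal period of 3.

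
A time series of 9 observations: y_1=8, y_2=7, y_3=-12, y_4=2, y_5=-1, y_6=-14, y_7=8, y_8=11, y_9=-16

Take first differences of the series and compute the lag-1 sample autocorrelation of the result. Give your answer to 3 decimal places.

-0.291

First differences Δy: -1, -19, 14, -3, -13, 22, 3, -27
Mean of differences = -3.0000
Numerator Σ(Δy_t−Δȳ)(Δy_{t+1}−Δȳ) = -548.0000
Denominator Σ(Δy_t−Δȳ)² = 1886.0000
r_1(Δy) = -548.0000 / 1886.0000 = -0.291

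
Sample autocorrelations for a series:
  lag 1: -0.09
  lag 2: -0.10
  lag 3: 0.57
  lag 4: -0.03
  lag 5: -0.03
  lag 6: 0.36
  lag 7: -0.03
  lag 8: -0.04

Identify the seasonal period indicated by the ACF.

3

The largest autocorrelation is r_3 = 0.57, with a weaker echo at lag 6 (0.36); the remaining lags stay at or below -0.03.
The dominant spike at lag 3 indicates a seasonal period of 3.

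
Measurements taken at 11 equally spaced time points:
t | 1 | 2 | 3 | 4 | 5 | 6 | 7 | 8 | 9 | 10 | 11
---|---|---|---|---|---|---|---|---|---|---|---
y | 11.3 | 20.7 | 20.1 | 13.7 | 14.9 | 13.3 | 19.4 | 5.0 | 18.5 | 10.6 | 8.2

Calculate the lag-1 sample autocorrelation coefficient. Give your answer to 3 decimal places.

Mean ȳ = (11.3 + 20.7 + 20.1 + 13.7 + 14.9 + 13.3 + 19.4 + 5.0 + 18.5 + 10.6 + 8.2)/11 = 14.1545
Numerator Σ_{t=1}^{10}(y_t−ȳ)(y_{t+1}−ȳ) = -70.0102
Denominator Σ(y_t−ȳ)² = 266.1273
r_1 = -70.0102 / 266.1273 = -0.263

-0.263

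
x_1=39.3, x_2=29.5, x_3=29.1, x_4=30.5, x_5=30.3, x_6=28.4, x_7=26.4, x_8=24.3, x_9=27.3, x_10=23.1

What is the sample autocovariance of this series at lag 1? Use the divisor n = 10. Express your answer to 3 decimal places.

Mean x̄ = (39.3 + 29.5 + 29.1 + 30.5 + 30.3 + 28.4 + 26.4 + 24.3 + 27.3 + 23.1)/10 = 28.8200
Σ_{t=1}^{9}(x_t−x̄)(x_{t+1}−x̄) = 37.1716
γ_1 = 37.1716 / 10 = 3.717

3.717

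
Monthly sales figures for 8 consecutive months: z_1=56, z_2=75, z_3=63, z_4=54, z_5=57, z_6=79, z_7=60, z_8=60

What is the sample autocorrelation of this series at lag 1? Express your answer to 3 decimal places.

Mean z̄ = (56 + 75 + 63 + 54 + 57 + 79 + 60 + 60)/8 = 63.0000
Σ(z_t−z̄)(z_{t+1}−z̄) = (-84.0000) + (0.0000) + (0.0000) + (54.0000) + (-96.0000) + (-48.0000) + (9.0000) = -165.0000
Denominator Σ(z_t−z̄)² = 584.0000
r_1 = -165.0000 / 584.0000 = -0.283

-0.283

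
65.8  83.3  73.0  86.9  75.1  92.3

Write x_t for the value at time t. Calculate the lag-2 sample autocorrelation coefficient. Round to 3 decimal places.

0.499

Mean x̄ = (65.8 + 83.3 + 73.0 + 86.9 + 75.1 + 92.3)/6 = 79.4000
Numerator Σ_{t=1}^{4}(x_t−x̄)(x_{t+2}−x̄) = 240.5600
Denominator Σ(x_t−x̄)² = 482.2800
r_2 = 240.5600 / 482.2800 = 0.499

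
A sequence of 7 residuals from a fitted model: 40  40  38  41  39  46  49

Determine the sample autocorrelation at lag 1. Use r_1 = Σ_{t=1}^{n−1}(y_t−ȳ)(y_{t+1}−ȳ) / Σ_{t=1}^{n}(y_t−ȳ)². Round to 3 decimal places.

0.345

Mean ȳ = (40 + 40 + 38 + 41 + 39 + 46 + 49)/7 = 41.8571
Deviations from mean: -1.8571, -1.8571, -3.8571, -0.8571, -2.8571, 4.1429, 7.1429
Numerator Σ_{t=1}^{6}(y_t−ȳ)(y_{t+1}−ȳ) = 34.1224
Denominator Σ(y_t−ȳ)² = 98.8571
r_1 = 34.1224 / 98.8571 = 0.345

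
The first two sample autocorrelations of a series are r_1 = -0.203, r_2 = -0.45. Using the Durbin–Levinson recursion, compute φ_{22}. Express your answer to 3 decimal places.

-0.512

φ_{22} = (r_2 − r_1²) / (1 − r_1²)
r_1² = (-0.203)² = 0.041209
Numerator = -0.45 − 0.0412 = -0.4912; denominator = 1 − 0.0412 = 0.9588
φ_{22} = -0.4912 / 0.9588 = -0.512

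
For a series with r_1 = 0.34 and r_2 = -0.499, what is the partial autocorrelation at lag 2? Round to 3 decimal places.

-0.695

φ_{22} = (r_2 − r_1²) / (1 − r_1²)
r_1² = (0.34)² = 0.1156
Numerator = -0.499 − 0.1156 = -0.6146; denominator = 1 − 0.1156 = 0.8844
φ_{22} = -0.6146 / 0.8844 = -0.695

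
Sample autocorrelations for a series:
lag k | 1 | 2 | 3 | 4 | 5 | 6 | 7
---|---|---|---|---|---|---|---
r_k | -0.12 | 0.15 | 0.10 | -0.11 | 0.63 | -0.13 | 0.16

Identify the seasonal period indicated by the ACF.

5

The largest autocorrelation is r_5 = 0.63; the remaining lags stay at or below 0.16.
The dominant spike at lag 5 indicates a seasonal period of 5.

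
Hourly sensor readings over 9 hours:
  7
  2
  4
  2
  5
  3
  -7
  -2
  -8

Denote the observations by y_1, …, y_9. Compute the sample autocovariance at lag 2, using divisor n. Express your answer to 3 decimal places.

Mean ȳ = (7 + 2 + 4 + 2 + 5 + 3 − 7 − 2 − 8)/9 = 0.6667
Σ_{t=1}^{7}(y_t−ȳ)(y_{t+2}−ȳ) = 67.4444
γ_2 = 67.4444 / 9 = 7.494

7.494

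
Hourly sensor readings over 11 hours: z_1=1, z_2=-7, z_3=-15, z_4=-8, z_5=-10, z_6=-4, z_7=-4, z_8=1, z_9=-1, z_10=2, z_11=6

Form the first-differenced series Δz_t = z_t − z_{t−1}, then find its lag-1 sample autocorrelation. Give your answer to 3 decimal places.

First differences Δz: -8, -8, 7, -2, 6, 0, 5, -2, 3, 4
Mean of differences = 0.5000
Numerator Σ(Δz_t−Δz̄)(Δz_{t+1}−Δz̄) = -26.7500
Denominator Σ(Δz_t−Δz̄)² = 268.5000
r_1(Δz) = -26.7500 / 268.5000 = -0.100

-0.100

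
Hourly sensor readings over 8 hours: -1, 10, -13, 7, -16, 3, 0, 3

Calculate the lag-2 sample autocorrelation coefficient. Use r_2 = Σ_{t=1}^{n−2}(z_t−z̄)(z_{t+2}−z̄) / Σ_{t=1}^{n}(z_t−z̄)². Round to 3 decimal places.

0.516

Mean z̄ = (-1 + 10 − 13 + 7 − 16 + 3 + 0 + 3)/8 = -0.8750
Deviations from mean: -0.1250, 10.8750, -12.1250, 7.8750, -15.1250, 3.8750, 0.8750, 3.8750
Σ(z_t−z̄)(z_{t+2}−z̄) = (1.5156) + (85.6406) + (183.3906) + (30.5156) + (-13.2344) + (15.0156) = 302.8438
Denominator Σ(z_t−z̄)² = 586.8750
r_2 = 302.8438 / 586.8750 = 0.516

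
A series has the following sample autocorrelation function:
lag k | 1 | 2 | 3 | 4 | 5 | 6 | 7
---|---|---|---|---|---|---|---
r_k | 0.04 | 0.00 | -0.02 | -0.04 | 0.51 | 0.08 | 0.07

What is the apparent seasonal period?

The largest autocorrelation is r_5 = 0.51; the remaining lags stay at or below 0.08.
The dominant spike at lag 5 indicates a seasonal period of 5.

5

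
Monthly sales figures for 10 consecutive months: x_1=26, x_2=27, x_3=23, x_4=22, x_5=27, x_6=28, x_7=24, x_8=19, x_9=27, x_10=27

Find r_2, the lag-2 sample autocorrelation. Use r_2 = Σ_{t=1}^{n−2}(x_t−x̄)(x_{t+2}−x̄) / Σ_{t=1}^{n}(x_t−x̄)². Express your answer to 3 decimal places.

Mean x̄ = (26 + 27 + 23 + 22 + 27 + 28 + 24 + 19 + 27 + 27)/10 = 25.0000
Numerator Σ_{t=1}^{8}(x_t−x̄)(x_{t+2}−x̄) = -55.0000
Denominator Σ(x_t−x̄)² = 76.0000
r_2 = -55.0000 / 76.0000 = -0.724

-0.724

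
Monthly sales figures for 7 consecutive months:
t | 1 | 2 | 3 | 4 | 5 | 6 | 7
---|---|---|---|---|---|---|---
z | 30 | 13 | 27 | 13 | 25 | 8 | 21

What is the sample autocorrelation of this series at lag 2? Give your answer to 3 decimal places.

Mean z̄ = (30 + 13 + 27 + 13 + 25 + 8 + 21)/7 = 19.5714
Σ(z_t−z̄)(z_{t+2}−z̄) = (77.4694) + (43.1837) + (40.3265) + (76.0408) + (7.7551) = 244.7755
Denominator Σ(z_t−z̄)² = 415.7143
r_2 = 244.7755 / 415.7143 = 0.589

0.589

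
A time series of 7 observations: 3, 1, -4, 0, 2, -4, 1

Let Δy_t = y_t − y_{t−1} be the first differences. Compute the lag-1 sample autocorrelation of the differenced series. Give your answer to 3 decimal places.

-0.419

First differences Δy: -2, -5, 4, 2, -6, 5
Mean of differences = -0.3333
Numerator Σ(Δy_t−Δȳ)(Δy_{t+1}−Δȳ) = -45.7778
Denominator Σ(Δy_t−Δȳ)² = 109.3333
r_1(Δy) = -45.7778 / 109.3333 = -0.419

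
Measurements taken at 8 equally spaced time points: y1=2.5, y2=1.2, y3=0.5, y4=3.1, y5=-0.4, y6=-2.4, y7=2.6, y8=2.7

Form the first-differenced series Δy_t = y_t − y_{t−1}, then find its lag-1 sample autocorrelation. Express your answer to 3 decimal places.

First differences Δy: -1.3, -0.7, 2.6, -3.5, -2.0, 5.0, 0.1
Mean of differences = 0.0286
Numerator Σ(Δy_t−Δȳ)(Δy_{t+1}−Δȳ) = -12.5508
Denominator Σ(Δy_t−Δȳ)² = 50.1943
r_1(Δy) = -12.5508 / 50.1943 = -0.250

-0.250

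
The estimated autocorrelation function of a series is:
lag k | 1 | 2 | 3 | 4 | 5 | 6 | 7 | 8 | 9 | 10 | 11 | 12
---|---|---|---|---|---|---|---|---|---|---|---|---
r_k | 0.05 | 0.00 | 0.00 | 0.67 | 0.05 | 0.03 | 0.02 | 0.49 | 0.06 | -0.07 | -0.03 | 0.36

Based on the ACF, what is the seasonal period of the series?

4

The largest autocorrelation is r_4 = 0.67, with weaker echoes at lags 8 (0.49) and 12 (0.36); the remaining lags stay at or below 0.06.
The dominant spike at lag 4 indicates a seasonal period of 4.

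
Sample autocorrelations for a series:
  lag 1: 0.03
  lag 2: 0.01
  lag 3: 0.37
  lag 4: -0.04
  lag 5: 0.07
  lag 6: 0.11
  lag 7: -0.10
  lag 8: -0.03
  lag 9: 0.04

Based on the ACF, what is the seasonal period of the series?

The largest autocorrelation is r_3 = 0.37; the remaining lags stay at or below 0.11.
The dominant spike at lag 3 indicates a seasonal period of 3.

3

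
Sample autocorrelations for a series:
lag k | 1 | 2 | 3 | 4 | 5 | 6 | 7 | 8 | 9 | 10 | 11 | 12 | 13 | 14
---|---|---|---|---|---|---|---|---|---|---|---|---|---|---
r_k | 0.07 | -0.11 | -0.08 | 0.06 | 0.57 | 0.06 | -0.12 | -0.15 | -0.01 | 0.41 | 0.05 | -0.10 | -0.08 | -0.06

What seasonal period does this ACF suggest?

The largest autocorrelation is r_5 = 0.57, with a weaker echo at lag 10 (0.41); the remaining lags stay at or below 0.07.
The dominant spike at lag 5 indicates a seasonal period of 5.

5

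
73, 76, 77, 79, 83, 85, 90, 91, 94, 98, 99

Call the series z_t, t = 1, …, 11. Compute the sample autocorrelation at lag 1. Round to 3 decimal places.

0.744

Mean z̄ = (73 + 76 + 77 + 79 + 83 + 85 + 90 + 91 + 94 + 98 + 99)/11 = 85.9091
Numerator Σ_{t=1}^{10}(z_t−z̄)(z_{t+1}−z̄) = 614.9008
Denominator Σ(z_t−z̄)² = 826.9091
r_1 = 614.9008 / 826.9091 = 0.744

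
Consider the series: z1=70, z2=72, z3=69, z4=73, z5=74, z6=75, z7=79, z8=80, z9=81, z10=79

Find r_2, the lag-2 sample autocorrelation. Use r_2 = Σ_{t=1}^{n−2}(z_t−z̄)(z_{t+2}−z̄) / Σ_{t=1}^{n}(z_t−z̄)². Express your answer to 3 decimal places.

Mean z̄ = (70 + 72 + 69 + 73 + 74 + 75 + 79 + 80 + 81 + 79)/10 = 75.2000
Numerator Σ_{t=1}^{8}(z_t−z̄)(z_{t+2}−z̄) = 81.9200
Denominator Σ(z_t−z̄)² = 167.6000
r_2 = 81.9200 / 167.6000 = 0.489

0.489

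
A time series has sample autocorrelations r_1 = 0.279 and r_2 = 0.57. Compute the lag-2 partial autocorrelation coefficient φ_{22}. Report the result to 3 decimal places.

0.534

φ_{22} = (r_2 − r_1²) / (1 − r_1²)
r_1² = (0.279)² = 0.077841
Numerator = 0.57 − 0.0778 = 0.4922; denominator = 1 − 0.0778 = 0.9222
φ_{22} = 0.4922 / 0.9222 = 0.534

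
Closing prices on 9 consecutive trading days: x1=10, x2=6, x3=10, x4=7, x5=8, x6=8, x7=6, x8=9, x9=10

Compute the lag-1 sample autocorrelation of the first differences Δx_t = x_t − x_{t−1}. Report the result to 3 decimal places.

First differences Δx: -4, 4, -3, 1, 0, -2, 3, 1
Mean of differences = 0.0000
Numerator Σ(Δx_t−Δx̄)(Δx_{t+1}−Δx̄) = -34.0000
Denominator Σ(Δx_t−Δx̄)² = 56.0000
r_1(Δx) = -34.0000 / 56.0000 = -0.607

-0.607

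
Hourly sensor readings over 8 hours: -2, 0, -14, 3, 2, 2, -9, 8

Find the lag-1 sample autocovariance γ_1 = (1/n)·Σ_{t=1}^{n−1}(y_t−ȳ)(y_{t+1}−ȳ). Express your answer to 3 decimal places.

Mean ȳ = (-2 + 0 − 14 + 3 + 2 + 2 − 9 + 8)/8 = -1.2500
Deviations: -0.7500, 1.2500, -12.7500, 4.2500, 3.2500, 3.2500, -7.7500, 9.2500
Σ_{t=1}^{7}(y_t−ȳ)(y_{t+1}−ȳ) = -143.5625
γ_1 = -143.5625 / 8 = -17.945

-17.945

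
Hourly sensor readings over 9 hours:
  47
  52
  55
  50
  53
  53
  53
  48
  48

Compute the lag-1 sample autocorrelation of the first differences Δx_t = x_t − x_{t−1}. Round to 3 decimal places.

First differences Δx: 5, 3, -5, 3, 0, 0, -5, 0
Mean of differences = 0.1250
Numerator Σ(Δx_t−Δx̄)(Δx_{t+1}−Δx̄) = -14.5156
Denominator Σ(Δx_t−Δx̄)² = 92.8750
r_1(Δx) = -14.5156 / 92.8750 = -0.156

-0.156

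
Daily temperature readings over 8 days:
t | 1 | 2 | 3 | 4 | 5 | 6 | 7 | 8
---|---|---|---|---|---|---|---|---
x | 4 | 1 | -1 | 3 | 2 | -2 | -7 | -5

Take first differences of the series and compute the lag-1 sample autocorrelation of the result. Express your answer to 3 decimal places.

-0.062

First differences Δx: -3, -2, 4, -1, -4, -5, 2
Mean of differences = -1.2857
Numerator Σ(Δx_t−Δx̄)(Δx_{t+1}−Δx̄) = -3.9388
Denominator Σ(Δx_t−Δx̄)² = 63.4286
r_1(Δx) = -3.9388 / 63.4286 = -0.062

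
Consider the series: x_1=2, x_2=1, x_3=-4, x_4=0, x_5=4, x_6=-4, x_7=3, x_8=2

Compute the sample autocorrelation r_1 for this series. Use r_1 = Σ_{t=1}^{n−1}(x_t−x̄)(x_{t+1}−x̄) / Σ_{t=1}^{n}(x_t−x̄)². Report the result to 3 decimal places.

Mean x̄ = (2 + 1 − 4 + 0 + 4 − 4 + 3 + 2)/8 = 0.5000
Deviations from mean: 1.5000, 0.5000, -4.5000, -0.5000, 3.5000, -4.5000, 2.5000, 1.5000
Σ(x_t−x̄)(x_{t+1}−x̄) = (0.7500) + (-2.2500) + (2.2500) + (-1.7500) + (-15.7500) + (-11.2500) + (3.7500) = -24.2500
Denominator Σ(x_t−x̄)² = 64.0000
r_1 = -24.2500 / 64.0000 = -0.379

-0.379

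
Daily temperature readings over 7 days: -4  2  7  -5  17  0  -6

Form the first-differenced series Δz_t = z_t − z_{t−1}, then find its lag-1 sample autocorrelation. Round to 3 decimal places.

First differences Δz: 6, 5, -12, 22, -17, -6
Mean of differences = -0.3333
Numerator Σ(Δz_t−Δz̄)(Δz_{t+1}−Δz̄) = -566.7778
Denominator Σ(Δz_t−Δz̄)² = 1013.3333
r_1(Δz) = -566.7778 / 1013.3333 = -0.559

-0.559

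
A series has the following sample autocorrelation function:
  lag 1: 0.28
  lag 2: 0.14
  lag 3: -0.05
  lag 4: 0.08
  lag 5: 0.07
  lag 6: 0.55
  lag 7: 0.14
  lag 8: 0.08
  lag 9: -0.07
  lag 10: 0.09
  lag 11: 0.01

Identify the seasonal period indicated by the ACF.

The largest autocorrelation is r_6 = 0.55; the remaining lags stay at or below 0.28. The elevated value at lag 1 (0.28), dropping to 0.14 at lag 2, reflects decaying short-term dependence rather than seasonality.
The dominant spike at lag 6 indicates a seasonal period of 6.

6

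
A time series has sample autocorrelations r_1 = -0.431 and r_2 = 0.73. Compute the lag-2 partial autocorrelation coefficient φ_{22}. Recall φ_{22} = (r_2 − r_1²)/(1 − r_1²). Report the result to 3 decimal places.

φ_{22} = (r_2 − r_1²) / (1 − r_1²)
r_1² = (-0.431)² = 0.185761
Numerator = 0.73 − 0.1858 = 0.5442; denominator = 1 − 0.1858 = 0.8142
φ_{22} = 0.5442 / 0.8142 = 0.668

0.668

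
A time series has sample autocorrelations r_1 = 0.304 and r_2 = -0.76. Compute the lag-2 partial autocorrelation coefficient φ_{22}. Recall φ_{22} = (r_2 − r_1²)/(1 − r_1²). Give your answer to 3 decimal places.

φ_{22} = (r_2 − r_1²) / (1 − r_1²)
r_1² = (0.304)² = 0.092416
Numerator = -0.76 − 0.0924 = -0.8524; denominator = 1 − 0.0924 = 0.9076
φ_{22} = -0.8524 / 0.9076 = -0.939

-0.939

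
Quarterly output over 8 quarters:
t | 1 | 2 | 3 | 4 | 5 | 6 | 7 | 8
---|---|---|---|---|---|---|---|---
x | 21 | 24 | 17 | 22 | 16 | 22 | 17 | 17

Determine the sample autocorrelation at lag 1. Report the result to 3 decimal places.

Mean x̄ = (21 + 24 + 17 + 22 + 16 + 22 + 17 + 17)/8 = 19.5000
Deviations from mean: 1.5000, 4.5000, -2.5000, 2.5000, -3.5000, 2.5000, -2.5000, -2.5000
Σ(x_t−x̄)(x_{t+1}−x̄) = (6.7500) + (-11.2500) + (-6.2500) + (-8.7500) + (-8.7500) + (-6.2500) + (6.2500) = -28.2500
Denominator Σ(x_t−x̄)² = 66.0000
r_1 = -28.2500 / 66.0000 = -0.428

-0.428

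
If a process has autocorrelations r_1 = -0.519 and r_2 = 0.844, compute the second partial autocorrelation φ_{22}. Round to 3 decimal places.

φ_{22} = (r_2 − r_1²) / (1 − r_1²)
r_1² = (-0.519)² = 0.269361
Numerator = 0.844 − 0.2694 = 0.5746; denominator = 1 − 0.2694 = 0.7306
φ_{22} = 0.5746 / 0.7306 = 0.786

0.786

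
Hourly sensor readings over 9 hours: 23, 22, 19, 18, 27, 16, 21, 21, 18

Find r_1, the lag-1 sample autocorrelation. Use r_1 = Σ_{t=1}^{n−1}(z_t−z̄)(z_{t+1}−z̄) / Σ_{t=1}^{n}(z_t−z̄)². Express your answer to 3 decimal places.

-0.505

Mean z̄ = (23 + 22 + 19 + 18 + 27 + 16 + 21 + 21 + 18)/9 = 20.5556
Numerator Σ_{t=1}^{8}(z_t−z̄)(z_{t+1}−z̄) = -43.5309
Denominator Σ(z_t−z̄)² = 86.2222
r_1 = -43.5309 / 86.2222 = -0.505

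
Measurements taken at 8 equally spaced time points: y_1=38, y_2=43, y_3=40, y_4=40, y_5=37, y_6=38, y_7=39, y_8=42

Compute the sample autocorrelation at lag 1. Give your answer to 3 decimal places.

-0.042

Mean ȳ = (38 + 43 + 40 + 40 + 37 + 38 + 39 + 42)/8 = 39.6250
Deviations from mean: -1.6250, 3.3750, 0.3750, 0.3750, -2.6250, -1.6250, -0.6250, 2.3750
Numerator Σ_{t=1}^{7}(y_t−ȳ)(y_{t+1}−ȳ) = -1.2656
Denominator Σ(y_t−ȳ)² = 29.8750
r_1 = -1.2656 / 29.8750 = -0.042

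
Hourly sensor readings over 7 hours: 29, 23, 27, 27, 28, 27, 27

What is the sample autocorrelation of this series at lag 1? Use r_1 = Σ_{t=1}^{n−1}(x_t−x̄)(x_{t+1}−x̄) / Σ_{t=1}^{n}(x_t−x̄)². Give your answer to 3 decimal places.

Mean x̄ = (29 + 23 + 27 + 27 + 28 + 27 + 27)/7 = 26.8571
Deviations from mean: 2.1429, -3.8571, 0.1429, 0.1429, 1.1429, 0.1429, 0.1429
Numerator Σ_{t=1}^{6}(x_t−x̄)(x_{t+1}−x̄) = -8.4490
Denominator Σ(x_t−x̄)² = 20.8571
r_1 = -8.4490 / 20.8571 = -0.405

-0.405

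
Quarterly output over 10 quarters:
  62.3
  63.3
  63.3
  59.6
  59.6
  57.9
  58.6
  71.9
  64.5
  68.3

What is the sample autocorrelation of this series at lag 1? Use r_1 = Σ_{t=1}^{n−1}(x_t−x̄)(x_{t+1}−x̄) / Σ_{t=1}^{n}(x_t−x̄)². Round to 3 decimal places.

0.179

Mean x̄ = (62.3 + 63.3 + 63.3 + 59.6 + 59.6 + 57.9 + 58.6 + 71.9 + 64.5 + 68.3)/10 = 62.9300
Numerator Σ_{t=1}^{9}(x_t−x̄)(x_{t+1}−x̄) = 31.9641
Denominator Σ(x_t−x̄)² = 178.6610
r_1 = 31.9641 / 178.6610 = 0.179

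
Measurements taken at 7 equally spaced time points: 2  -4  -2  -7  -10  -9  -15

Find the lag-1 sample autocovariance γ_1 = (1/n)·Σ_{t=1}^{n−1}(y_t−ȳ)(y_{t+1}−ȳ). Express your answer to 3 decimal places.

8.851

Mean ȳ = (2 − 4 − 2 − 7 − 10 − 9 − 15)/7 = -6.4286
Deviations: 8.4286, 2.4286, 4.4286, -0.5714, -3.5714, -2.5714, -8.5714
Σ_{t=1}^{6}(y_t−ȳ)(y_{t+1}−ȳ) = 61.9592
γ_1 = 61.9592 / 7 = 8.851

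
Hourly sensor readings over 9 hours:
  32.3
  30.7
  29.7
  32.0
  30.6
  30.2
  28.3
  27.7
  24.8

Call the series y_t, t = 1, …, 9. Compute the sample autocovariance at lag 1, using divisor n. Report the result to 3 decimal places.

1.906

Mean ȳ = (32.3 + 30.7 + 29.7 + 32.0 + 30.6 + 30.2 + 28.3 + 27.7 + 24.8)/9 = 29.5889
Σ_{t=1}^{8}(y_t−ȳ)(y_{t+1}−ȳ) = 17.1521
γ_1 = 17.1521 / 9 = 1.906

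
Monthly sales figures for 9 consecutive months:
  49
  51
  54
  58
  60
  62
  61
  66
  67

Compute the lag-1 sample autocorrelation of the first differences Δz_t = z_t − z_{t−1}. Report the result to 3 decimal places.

-0.460

First differences Δz: 2, 3, 4, 2, 2, -1, 5, 1
Mean of differences = 2.2500
Numerator Σ(Δz_t−Δz̄)(Δz_{t+1}−Δz̄) = -10.8125
Denominator Σ(Δz_t−Δz̄)² = 23.5000
r_1(Δz) = -10.8125 / 23.5000 = -0.460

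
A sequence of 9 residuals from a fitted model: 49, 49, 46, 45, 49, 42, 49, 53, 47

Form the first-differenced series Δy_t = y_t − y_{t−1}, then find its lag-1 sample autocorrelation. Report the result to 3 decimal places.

First differences Δy: 0, -3, -1, 4, -7, 7, 4, -6
Mean of differences = -0.2500
Numerator Σ(Δy_t−Δȳ)(Δy_{t+1}−Δȳ) = -73.0625
Denominator Σ(Δy_t−Δȳ)² = 175.5000
r_1(Δy) = -73.0625 / 175.5000 = -0.416

-0.416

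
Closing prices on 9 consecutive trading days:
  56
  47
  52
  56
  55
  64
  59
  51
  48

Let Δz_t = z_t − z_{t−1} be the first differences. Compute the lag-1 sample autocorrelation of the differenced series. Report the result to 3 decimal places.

First differences Δz: -9, 5, 4, -1, 9, -5, -8, -3
Mean of differences = -1.0000
Numerator Σ(Δz_t−Δz̄)(Δz_{t+1}−Δz̄) = -16.0000
Denominator Σ(Δz_t−Δz̄)² = 294.0000
r_1(Δz) = -16.0000 / 294.0000 = -0.054

-0.054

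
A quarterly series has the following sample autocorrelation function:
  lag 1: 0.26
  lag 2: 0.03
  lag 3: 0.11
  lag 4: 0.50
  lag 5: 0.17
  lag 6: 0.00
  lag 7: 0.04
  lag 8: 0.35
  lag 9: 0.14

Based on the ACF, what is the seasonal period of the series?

The largest autocorrelation is r_4 = 0.50, with a weaker echo at lag 8 (0.35); the remaining lags stay at or below 0.26. The elevated value at lag 1 (0.26), dropping to 0.03 at lag 2, reflects decaying short-term dependence rather than seasonality.
The dominant spike at lag 4 indicates a seasonal period of 4.

4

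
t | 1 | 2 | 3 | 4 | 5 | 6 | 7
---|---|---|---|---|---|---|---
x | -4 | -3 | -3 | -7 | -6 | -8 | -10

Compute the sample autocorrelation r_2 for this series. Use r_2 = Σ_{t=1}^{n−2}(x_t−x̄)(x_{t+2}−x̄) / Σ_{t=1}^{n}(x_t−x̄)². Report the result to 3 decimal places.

0.109

Mean x̄ = (-4 − 3 − 3 − 7 − 6 − 8 − 10)/7 = -5.8571
Deviations from mean: 1.8571, 2.8571, 2.8571, -1.1429, -0.1429, -2.1429, -4.1429
Σ(x_t−x̄)(x_{t+2}−x̄) = (5.3061) + (-3.2653) + (-0.4082) + (2.4490) + (0.5918) = 4.6735
Denominator Σ(x_t−x̄)² = 42.8571
r_2 = 4.6735 / 42.8571 = 0.109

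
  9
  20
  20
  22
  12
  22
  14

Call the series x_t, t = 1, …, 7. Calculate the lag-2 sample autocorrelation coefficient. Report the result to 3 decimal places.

0.096

Mean x̄ = (9 + 20 + 20 + 22 + 12 + 22 + 14)/7 = 17.0000
Deviations from mean: -8.0000, 3.0000, 3.0000, 5.0000, -5.0000, 5.0000, -3.0000
Σ(x_t−x̄)(x_{t+2}−x̄) = (-24.0000) + (15.0000) + (-15.0000) + (25.0000) + (15.0000) = 16.0000
Denominator Σ(x_t−x̄)² = 166.0000
r_2 = 16.0000 / 166.0000 = 0.096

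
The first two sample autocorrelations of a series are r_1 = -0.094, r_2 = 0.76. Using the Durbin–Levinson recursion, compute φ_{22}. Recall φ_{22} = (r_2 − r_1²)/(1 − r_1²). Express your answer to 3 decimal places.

0.758

φ_{22} = (r_2 − r_1²) / (1 − r_1²)
r_1² = (-0.094)² = 0.008836
Numerator = 0.76 − 0.0088 = 0.7512; denominator = 1 − 0.0088 = 0.9912
φ_{22} = 0.7512 / 0.9912 = 0.758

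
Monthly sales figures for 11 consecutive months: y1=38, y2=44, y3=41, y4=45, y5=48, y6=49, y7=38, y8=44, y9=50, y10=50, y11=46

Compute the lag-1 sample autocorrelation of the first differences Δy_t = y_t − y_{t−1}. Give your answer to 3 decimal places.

-0.225

First differences Δy: 6, -3, 4, 3, 1, -11, 6, 6, 0, -4
Mean of differences = 0.8000
Numerator Σ(Δy_t−Δȳ)(Δy_{t+1}−Δȳ) = -61.4400
Denominator Σ(Δy_t−Δȳ)² = 273.6000
r_1(Δy) = -61.4400 / 273.6000 = -0.225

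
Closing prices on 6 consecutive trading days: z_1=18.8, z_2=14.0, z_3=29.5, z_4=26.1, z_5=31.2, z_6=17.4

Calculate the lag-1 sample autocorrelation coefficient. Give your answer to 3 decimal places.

-0.079

Mean z̄ = (18.8 + 14.0 + 29.5 + 26.1 + 31.2 + 17.4)/6 = 22.8333
Deviations from mean: -4.0333, -8.8333, 6.6667, 3.2667, 8.3667, -5.4333
Numerator Σ_{t=1}^{5}(z_t−z̄)(z_{t+1}−z̄) = -19.6111
Denominator Σ(z_t−z̄)² = 248.9333
r_1 = -19.6111 / 248.9333 = -0.079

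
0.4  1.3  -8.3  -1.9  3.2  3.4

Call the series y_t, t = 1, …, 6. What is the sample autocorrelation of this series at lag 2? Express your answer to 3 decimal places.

-0.442

Mean ȳ = (0.4 + 1.3 − 8.3 − 1.9 + 3.2 + 3.4)/6 = -0.3167
Σ(y_t−ȳ)(y_{t+2}−ȳ) = (-5.7214) + (-2.5597) + (-28.0747) + (-5.8847) = -42.2406
Denominator Σ(y_t−ȳ)² = 95.5483
r_2 = -42.2406 / 95.5483 = -0.442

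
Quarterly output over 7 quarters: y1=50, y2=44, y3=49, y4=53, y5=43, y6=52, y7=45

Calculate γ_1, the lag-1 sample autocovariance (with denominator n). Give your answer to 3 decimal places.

-9.143

Mean ȳ = (50 + 44 + 49 + 53 + 43 + 52 + 45)/7 = 48.0000
Deviations: 2.0000, -4.0000, 1.0000, 5.0000, -5.0000, 4.0000, -3.0000
Σ_{t=1}^{6}(y_t−ȳ)(y_{t+1}−ȳ) = -64.0000
γ_1 = -64.0000 / 7 = -9.143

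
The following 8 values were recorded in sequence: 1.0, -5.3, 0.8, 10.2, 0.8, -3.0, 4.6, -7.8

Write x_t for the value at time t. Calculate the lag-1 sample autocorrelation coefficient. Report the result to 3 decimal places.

Mean x̄ = (1.0 − 5.3 + 0.8 + 10.2 + 0.8 − 3.0 + 4.6 − 7.8)/8 = 0.1625
Deviations from mean: 0.8375, -5.4625, 0.6375, 10.0375, 0.6375, -3.1625, 4.4375, -7.9625
Σ(x_t−x̄)(x_{t+1}−x̄) = (-4.5748) + (-3.4823) + (6.3989) + (6.3989) + (-2.0161) + (-14.0336) + (-35.3336) = -46.6427
Denominator Σ(x_t−x̄)² = 225.1988
r_1 = -46.6427 / 225.1988 = -0.207

-0.207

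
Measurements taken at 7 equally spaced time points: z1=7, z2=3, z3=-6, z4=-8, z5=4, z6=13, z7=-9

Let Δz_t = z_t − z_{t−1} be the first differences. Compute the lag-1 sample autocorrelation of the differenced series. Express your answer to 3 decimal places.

-0.053

First differences Δz: -4, -9, -2, 12, 9, -22
Mean of differences = -2.6667
Numerator Σ(Δz_t−Δz̄)(Δz_{t+1}−Δz̄) = -40.4444
Denominator Σ(Δz_t−Δz̄)² = 767.3333
r_1(Δz) = -40.4444 / 767.3333 = -0.053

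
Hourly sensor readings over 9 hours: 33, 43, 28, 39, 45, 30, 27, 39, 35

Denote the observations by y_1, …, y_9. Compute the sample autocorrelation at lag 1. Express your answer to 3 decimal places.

-0.312

Mean ȳ = (33 + 43 + 28 + 39 + 45 + 30 + 27 + 39 + 35)/9 = 35.4444
Numerator Σ_{t=1}^{8}(y_t−ȳ)(y_{t+1}−ȳ) = -104.8642
Denominator Σ(y_t−ȳ)² = 336.2222
r_1 = -104.8642 / 336.2222 = -0.312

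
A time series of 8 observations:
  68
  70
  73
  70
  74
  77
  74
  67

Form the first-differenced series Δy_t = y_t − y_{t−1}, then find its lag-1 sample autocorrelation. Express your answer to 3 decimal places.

First differences Δy: 2, 3, -3, 4, 3, -3, -7
Mean of differences = -0.1429
Numerator Σ(Δy_t−Δȳ)(Δy_{t+1}−Δȳ) = 9.5510
Denominator Σ(Δy_t−Δȳ)² = 104.8571
r_1(Δy) = 9.5510 / 104.8571 = 0.091

0.091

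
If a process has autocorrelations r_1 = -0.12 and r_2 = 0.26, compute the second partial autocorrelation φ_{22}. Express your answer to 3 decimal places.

φ_{22} = (r_2 − r_1²) / (1 − r_1²)
r_1² = (-0.12)² = 0.0144
Numerator = 0.26 − 0.0144 = 0.2456; denominator = 1 − 0.0144 = 0.9856
φ_{22} = 0.2456 / 0.9856 = 0.249

0.249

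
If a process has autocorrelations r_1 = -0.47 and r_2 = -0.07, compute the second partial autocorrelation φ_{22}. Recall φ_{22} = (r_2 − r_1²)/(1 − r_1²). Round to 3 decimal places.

φ_{22} = (r_2 − r_1²) / (1 − r_1²)
r_1² = (-0.47)² = 0.2209
Numerator = -0.07 − 0.2209 = -0.2909; denominator = 1 − 0.2209 = 0.7791
φ_{22} = -0.2909 / 0.7791 = -0.373

-0.373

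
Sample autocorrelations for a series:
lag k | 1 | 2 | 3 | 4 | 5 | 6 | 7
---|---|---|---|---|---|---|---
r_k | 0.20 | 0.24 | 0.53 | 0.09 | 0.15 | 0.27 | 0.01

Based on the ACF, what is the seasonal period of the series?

3

The largest autocorrelation is r_3 = 0.53, with a weaker echo at lag 6 (0.27); the remaining lags stay at or below 0.24.
The dominant spike at lag 3 indicates a seasonal period of 3.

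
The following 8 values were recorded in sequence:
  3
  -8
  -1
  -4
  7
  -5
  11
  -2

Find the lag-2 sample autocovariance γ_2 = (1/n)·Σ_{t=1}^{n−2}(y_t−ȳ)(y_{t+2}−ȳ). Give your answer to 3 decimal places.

Mean ȳ = (3 − 8 − 1 − 4 + 7 − 5 + 11 − 2)/8 = 0.1250
Deviations: 2.8750, -8.1250, -1.1250, -4.1250, 6.8750, -5.1250, 10.8750, -2.1250
Σ_{t=1}^{6}(y_t−ȳ)(y_{t+2}−ȳ) = 129.3438
γ_2 = 129.3438 / 8 = 16.168

16.168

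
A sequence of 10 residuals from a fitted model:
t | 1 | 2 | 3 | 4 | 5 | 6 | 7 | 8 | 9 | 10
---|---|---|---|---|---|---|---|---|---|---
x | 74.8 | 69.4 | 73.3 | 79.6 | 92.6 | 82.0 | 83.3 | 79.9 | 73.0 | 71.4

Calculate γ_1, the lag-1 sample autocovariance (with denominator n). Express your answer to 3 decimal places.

19.758

Mean x̄ = (74.8 + 69.4 + 73.3 + 79.6 + 92.6 + 82.0 + 83.3 + 79.9 + 73.0 + 71.4)/10 = 77.9300
Σ_{t=1}^{9}(x_t−x̄)(x_{t+1}−x̄) = 197.5821
γ_1 = 197.5821 / 10 = 19.758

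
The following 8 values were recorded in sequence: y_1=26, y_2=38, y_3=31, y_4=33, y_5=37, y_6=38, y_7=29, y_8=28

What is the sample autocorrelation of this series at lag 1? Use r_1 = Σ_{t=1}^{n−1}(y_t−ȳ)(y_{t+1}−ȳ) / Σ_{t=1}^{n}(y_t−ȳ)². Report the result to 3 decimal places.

-0.134

Mean ȳ = (26 + 38 + 31 + 33 + 37 + 38 + 29 + 28)/8 = 32.5000
Deviations from mean: -6.5000, 5.5000, -1.5000, 0.5000, 4.5000, 5.5000, -3.5000, -4.5000
Numerator Σ_{t=1}^{7}(y_t−ȳ)(y_{t+1}−ȳ) = -21.2500
Denominator Σ(y_t−ȳ)² = 158.0000
r_1 = -21.2500 / 158.0000 = -0.134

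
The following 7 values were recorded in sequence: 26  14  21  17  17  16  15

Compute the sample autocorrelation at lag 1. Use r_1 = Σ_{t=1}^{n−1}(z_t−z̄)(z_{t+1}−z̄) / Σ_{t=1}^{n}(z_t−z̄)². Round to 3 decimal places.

Mean z̄ = (26 + 14 + 21 + 17 + 17 + 16 + 15)/7 = 18.0000
Σ(z_t−z̄)(z_{t+1}−z̄) = (-32.0000) + (-12.0000) + (-3.0000) + (1.0000) + (2.0000) + (6.0000) = -38.0000
Denominator Σ(z_t−z̄)² = 104.0000
r_1 = -38.0000 / 104.0000 = -0.365

-0.365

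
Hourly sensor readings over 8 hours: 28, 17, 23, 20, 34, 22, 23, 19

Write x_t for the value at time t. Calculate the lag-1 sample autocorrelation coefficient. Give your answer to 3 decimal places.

Mean x̄ = (28 + 17 + 23 + 20 + 34 + 22 + 23 + 19)/8 = 23.2500
Deviations from mean: 4.7500, -6.2500, -0.2500, -3.2500, 10.7500, -1.2500, -0.2500, -4.2500
Numerator Σ_{t=1}^{7}(x_t−x̄)(x_{t+1}−x̄) = -74.3125
Denominator Σ(x_t−x̄)² = 207.5000
r_1 = -74.3125 / 207.5000 = -0.358

-0.358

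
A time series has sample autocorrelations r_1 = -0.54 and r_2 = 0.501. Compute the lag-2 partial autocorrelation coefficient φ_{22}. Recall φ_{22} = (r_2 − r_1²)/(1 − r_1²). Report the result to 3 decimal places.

φ_{22} = (r_2 − r_1²) / (1 − r_1²)
r_1² = (-0.54)² = 0.2916
Numerator = 0.501 − 0.2916 = 0.2094; denominator = 1 − 0.2916 = 0.7084
φ_{22} = 0.2094 / 0.7084 = 0.296

0.296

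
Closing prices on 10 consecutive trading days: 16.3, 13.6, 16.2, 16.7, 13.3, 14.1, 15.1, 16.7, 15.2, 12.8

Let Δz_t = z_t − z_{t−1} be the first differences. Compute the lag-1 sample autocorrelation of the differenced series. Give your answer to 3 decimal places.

First differences Δz: -2.7, 2.6, 0.5, -3.4, 0.8, 1.0, 1.6, -1.5, -2.4
Mean of differences = -0.3889
Numerator Σ(Δz_t−Δz̄)(Δz_{t+1}−Δz̄) = -6.0690
Denominator Σ(Δz_t−Δz̄)² = 36.7089
r_1(Δz) = -6.0690 / 36.7089 = -0.165

-0.165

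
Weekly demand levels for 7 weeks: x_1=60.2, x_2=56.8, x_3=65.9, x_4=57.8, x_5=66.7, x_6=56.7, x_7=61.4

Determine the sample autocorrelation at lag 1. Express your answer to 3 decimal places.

Mean x̄ = (60.2 + 56.8 + 65.9 + 57.8 + 66.7 + 56.7 + 61.4)/7 = 60.7857
Deviations from mean: -0.5857, -3.9857, 5.1143, -2.9857, 5.9143, -4.0857, 0.6143
Σ(x_t−x̄)(x_{t+1}−x̄) = (2.3345) + (-20.3841) + (-15.2698) + (-17.6584) + (-24.1641) + (-2.5098) = -77.6516
Denominator Σ(x_t−x̄)² = 103.3486
r_1 = -77.6516 / 103.3486 = -0.751

-0.751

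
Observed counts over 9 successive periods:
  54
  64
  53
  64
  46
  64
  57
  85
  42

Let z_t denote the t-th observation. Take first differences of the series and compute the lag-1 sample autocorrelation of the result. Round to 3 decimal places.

First differences Δz: 10, -11, 11, -18, 18, -7, 28, -43
Mean of differences = -1.5000
Numerator Σ(Δz_t−Δz̄)(Δz_{t+1}−Δz̄) = -2249.7500
Denominator Σ(Δz_t−Δz̄)² = 3654.0000
r_1(Δz) = -2249.7500 / 3654.0000 = -0.616

-0.616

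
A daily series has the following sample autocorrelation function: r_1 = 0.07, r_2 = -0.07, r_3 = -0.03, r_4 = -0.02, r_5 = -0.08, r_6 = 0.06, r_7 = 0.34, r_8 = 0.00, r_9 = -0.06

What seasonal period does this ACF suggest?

The largest autocorrelation is r_7 = 0.34; the remaining lags stay at or below 0.07.
The dominant spike at lag 7 indicates a seasonal period of 7.

7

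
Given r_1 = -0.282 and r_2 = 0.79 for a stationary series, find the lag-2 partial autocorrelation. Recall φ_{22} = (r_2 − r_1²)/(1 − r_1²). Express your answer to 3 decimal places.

φ_{22} = (r_2 − r_1²) / (1 − r_1²)
r_1² = (-0.282)² = 0.079524
Numerator = 0.79 − 0.0795 = 0.7105; denominator = 1 − 0.0795 = 0.9205
φ_{22} = 0.7105 / 0.9205 = 0.772

0.772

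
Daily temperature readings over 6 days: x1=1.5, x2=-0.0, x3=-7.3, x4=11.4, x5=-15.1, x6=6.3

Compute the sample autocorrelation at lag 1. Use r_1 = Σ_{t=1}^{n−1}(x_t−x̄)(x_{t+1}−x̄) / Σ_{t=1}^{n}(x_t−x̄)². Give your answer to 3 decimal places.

Mean x̄ = (1.5 − 0.0 − 7.3 + 11.4 − 15.1 + 6.3)/6 = -0.5333
Numerator Σ_{t=1}^{5}(x_t−x̄)(x_{t+1}−x̄) = -356.6411
Denominator Σ(x_t−x̄)² = 451.4933
r_1 = -356.6411 / 451.4933 = -0.790

-0.790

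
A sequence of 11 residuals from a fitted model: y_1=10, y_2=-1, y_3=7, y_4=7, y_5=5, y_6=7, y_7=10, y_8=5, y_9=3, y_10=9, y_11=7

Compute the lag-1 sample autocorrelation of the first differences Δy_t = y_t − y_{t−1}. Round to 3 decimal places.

First differences Δy: -11, 8, 0, -2, 2, 3, -5, -2, 6, -2
Mean of differences = -0.3000
Numerator Σ(Δy_t−Δȳ)(Δy_{t+1}−Δȳ) = -112.0900
Denominator Σ(Δy_t−Δȳ)² = 270.1000
r_1(Δy) = -112.0900 / 270.1000 = -0.415

-0.415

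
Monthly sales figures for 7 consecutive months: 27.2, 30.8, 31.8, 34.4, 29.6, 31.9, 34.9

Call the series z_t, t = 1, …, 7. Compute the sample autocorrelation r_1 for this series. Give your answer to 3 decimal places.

-0.029

Mean z̄ = (27.2 + 30.8 + 31.8 + 34.4 + 29.6 + 31.9 + 34.9)/7 = 31.5143
Numerator Σ_{t=1}^{6}(z_t−z̄)(z_{t+1}−z̄) = -1.2545
Denominator Σ(z_t−z̄)² = 42.8086
r_1 = -1.2545 / 42.8086 = -0.029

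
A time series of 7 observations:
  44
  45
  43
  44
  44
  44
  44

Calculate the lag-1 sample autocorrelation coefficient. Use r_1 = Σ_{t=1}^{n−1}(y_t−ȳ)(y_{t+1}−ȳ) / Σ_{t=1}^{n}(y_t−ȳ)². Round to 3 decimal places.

Mean ȳ = (44 + 45 + 43 + 44 + 44 + 44 + 44)/7 = 44.0000
Σ(y_t−ȳ)(y_{t+1}−ȳ) = (0.0000) + (-1.0000) + (0.0000) + (0.0000) + (0.0000) + (0.0000) = -1.0000
Denominator Σ(y_t−ȳ)² = 2.0000
r_1 = -1.0000 / 2.0000 = -0.500

-0.500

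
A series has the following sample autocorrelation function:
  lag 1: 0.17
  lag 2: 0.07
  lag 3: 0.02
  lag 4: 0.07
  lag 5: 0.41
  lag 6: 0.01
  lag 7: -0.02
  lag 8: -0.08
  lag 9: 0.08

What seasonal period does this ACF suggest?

5

The largest autocorrelation is r_5 = 0.41; the remaining lags stay at or below 0.17.
The dominant spike at lag 5 indicates a seasonal period of 5.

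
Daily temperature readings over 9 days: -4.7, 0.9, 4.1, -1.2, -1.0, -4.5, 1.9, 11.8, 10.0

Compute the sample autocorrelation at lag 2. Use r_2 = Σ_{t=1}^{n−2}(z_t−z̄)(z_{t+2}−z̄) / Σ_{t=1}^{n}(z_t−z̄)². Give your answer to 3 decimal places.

Mean z̄ = (-4.7 + 0.9 + 4.1 − 1.2 − 1.0 − 4.5 + 1.9 + 11.8 + 10.0)/9 = 1.9222
Σ(z_t−z̄)(z_{t+2}−z̄) = (-14.4217) + (3.1916) + (-6.3640) + (20.0516) + (0.0649) + (-63.4373) + (-0.1795) = -61.0943
Denominator Σ(z_t−z̄)² = 271.9956
r_2 = -61.0943 / 271.9956 = -0.225

-0.225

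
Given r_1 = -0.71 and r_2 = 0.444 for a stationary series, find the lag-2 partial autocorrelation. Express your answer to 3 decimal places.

φ_{22} = (r_2 − r_1²) / (1 − r_1²)
r_1² = (-0.71)² = 0.5041
Numerator = 0.444 − 0.5041 = -0.0601; denominator = 1 − 0.5041 = 0.4959
φ_{22} = -0.0601 / 0.4959 = -0.121

-0.121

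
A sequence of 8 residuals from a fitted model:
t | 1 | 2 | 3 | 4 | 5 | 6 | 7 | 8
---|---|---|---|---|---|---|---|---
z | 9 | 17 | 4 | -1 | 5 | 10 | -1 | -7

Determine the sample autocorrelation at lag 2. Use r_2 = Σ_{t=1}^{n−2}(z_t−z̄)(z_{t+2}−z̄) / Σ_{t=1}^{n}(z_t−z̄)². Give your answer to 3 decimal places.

Mean z̄ = (9 + 17 + 4 − 1 + 5 + 10 − 1 − 7)/8 = 4.5000
Numerator Σ_{t=1}^{6}(z_t−z̄)(z_{t+2}−z̄) = -167.5000
Denominator Σ(z_t−z̄)² = 400.0000
r_2 = -167.5000 / 400.0000 = -0.419

-0.419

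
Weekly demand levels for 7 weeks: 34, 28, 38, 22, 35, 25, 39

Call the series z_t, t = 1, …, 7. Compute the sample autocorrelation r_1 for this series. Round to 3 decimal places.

-0.754

Mean z̄ = (34 + 28 + 38 + 22 + 35 + 25 + 39)/7 = 31.5714
Deviations from mean: 2.4286, -3.5714, 6.4286, -9.5714, 3.4286, -6.5714, 7.4286
Σ(z_t−z̄)(z_{t+1}−z̄) = (-8.6735) + (-22.9592) + (-61.5306) + (-32.8163) + (-22.5306) + (-48.8163) = -197.3265
Denominator Σ(z_t−z̄)² = 261.7143
r_1 = -197.3265 / 261.7143 = -0.754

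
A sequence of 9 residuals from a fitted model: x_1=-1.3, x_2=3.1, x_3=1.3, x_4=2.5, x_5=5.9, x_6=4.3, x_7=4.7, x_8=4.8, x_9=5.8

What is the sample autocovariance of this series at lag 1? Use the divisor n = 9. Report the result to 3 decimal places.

Mean x̄ = (-1.3 + 3.1 + 1.3 + 2.5 + 5.9 + 4.3 + 4.7 + 4.8 + 5.8)/9 = 3.4556
Σ_{t=1}^{8}(x_t−x̄)(x_{t+1}−x̄) = 10.1214
γ_1 = 10.1214 / 9 = 1.125

1.125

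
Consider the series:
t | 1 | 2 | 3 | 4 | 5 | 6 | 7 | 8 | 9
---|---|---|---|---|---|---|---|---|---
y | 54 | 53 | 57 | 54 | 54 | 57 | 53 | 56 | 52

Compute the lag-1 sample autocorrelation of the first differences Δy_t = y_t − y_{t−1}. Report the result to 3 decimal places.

-0.680

First differences Δy: -1, 4, -3, 0, 3, -4, 3, -4
Mean of differences = -0.2500
Numerator Σ(Δy_t−Δȳ)(Δy_{t+1}−Δȳ) = -51.3125
Denominator Σ(Δy_t−Δȳ)² = 75.5000
r_1(Δy) = -51.3125 / 75.5000 = -0.680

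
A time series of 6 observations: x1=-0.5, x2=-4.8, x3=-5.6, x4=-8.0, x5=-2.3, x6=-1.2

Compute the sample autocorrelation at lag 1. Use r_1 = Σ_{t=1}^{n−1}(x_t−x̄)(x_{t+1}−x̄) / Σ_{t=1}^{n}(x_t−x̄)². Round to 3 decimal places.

0.096

Mean x̄ = (-0.5 − 4.8 − 5.6 − 8.0 − 2.3 − 1.2)/6 = -3.7333
Σ(x_t−x̄)(x_{t+1}−x̄) = (-3.4489) + (1.9911) + (7.9644) + (-6.1156) + (3.6311) = 4.0222
Denominator Σ(x_t−x̄)² = 41.7533
r_1 = 4.0222 / 41.7533 = 0.096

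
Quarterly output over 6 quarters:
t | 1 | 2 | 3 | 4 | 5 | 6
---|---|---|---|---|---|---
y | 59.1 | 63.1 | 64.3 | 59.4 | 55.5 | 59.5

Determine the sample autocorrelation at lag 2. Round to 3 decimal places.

Mean ȳ = (59.1 + 63.1 + 64.3 + 59.4 + 55.5 + 59.5)/6 = 60.1500
Σ(y_t−ȳ)(y_{t+2}−ȳ) = (-4.3575) + (-2.2125) + (-19.2975) + (0.4875) = -25.3800
Denominator Σ(y_t−ȳ)² = 49.6350
r_2 = -25.3800 / 49.6350 = -0.511

-0.511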